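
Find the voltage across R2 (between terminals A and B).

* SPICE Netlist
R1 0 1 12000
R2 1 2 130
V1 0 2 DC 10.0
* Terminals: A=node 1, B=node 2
R1 and R2 are in series across V1 (node 0 → node 1 → node 2), and the output A–B is taken across R2, so this is a voltage divider.
Series current: I = V1/(R1 + R2) = 10/(12000 + 130) = 10/12130 = 0.0008244 A
V_R2 = I × R2 = V1 × R2/(R1 + R2) = 10 × 130/12130 = 0.1072 V

Final answer: 0.1072 V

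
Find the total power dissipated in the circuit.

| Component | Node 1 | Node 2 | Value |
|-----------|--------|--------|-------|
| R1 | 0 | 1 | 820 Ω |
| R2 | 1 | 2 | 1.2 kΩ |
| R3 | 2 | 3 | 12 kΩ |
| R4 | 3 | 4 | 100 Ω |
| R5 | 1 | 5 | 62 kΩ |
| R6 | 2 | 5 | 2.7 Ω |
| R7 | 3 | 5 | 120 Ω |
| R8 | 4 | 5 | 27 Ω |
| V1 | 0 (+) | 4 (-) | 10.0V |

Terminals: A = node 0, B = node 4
Nodal analysis, taking node 4 as the 0 V reference.
Source V1 fixes V_0 = 10 V.
KCL at each unknown node (sum of currents leaving = 0; resistances in Ω):
  Node 1: (V_1 - 10)/820 + (V_1 - V_2)/1200 + (V_1 - V_5)/62000 = 0
  Node 2: (V_2 - V_1)/1200 + (V_2 - V_3)/12000 + (V_2 - V_5)/2.7 = 0
  Node 3: (V_3 - V_2)/12000 + (V_3 - 0)/100 + (V_3 - V_5)/120 = 0
  Node 5: (V_5 - V_1)/62000 + (V_5 - V_2)/2.7 + (V_5 - V_3)/120 + (V_5 - 0)/27 = 0
Collecting terms (coefficients in siemens):
  0.002069·V_1 - 0.0008333·V_2 - 0.00001613·V_5 = 0.0122
  0.3713·V_2 - 0.0008333·V_1 - 0.00008333·V_3 - 0.3704·V_5 = 0
  0.01842·V_3 - 0.00008333·V_2 - 0.008333·V_5 = 0
  0.4158·V_5 - 0.00001613·V_1 - 0.3704·V_2 - 0.008333·V_3 = 0
Solving these 4 simultaneous equations (Gaussian elimination) gives:
  V_1 = 5.948 V, V_2 = 0.1318 V, V_3 = 0.05433 V, V_5 = 0.1187 V
Power in each resistor, P = (ΔV)²/R:
  P_R1 = (10 - 5.948)²/820 = 0.02002 W
  P_R2 = (5.948 - 0.1318)²/1200 = 0.02819 W
  P_R3 = (0.1318 - 0.05433)²/12000 = 0.0000005003 W
  P_R4 = (0.05433 - 0)²/100 = 0.00002951 W
  P_R5 = (5.948 - 0.1187)²/62000 = 0.0005481 W
  P_R6 = (0.1318 - 0.1187)²/2.7 = 0.00006327 W
  P_R7 = (0.05433 - 0.1187)²/120 = 0.00003458 W
  P_R8 = (0 - 0.1187)²/27 = 0.0005222 W
P_total = P_R1 + P_R2 + P_R3 + P_R4 + P_R5 + P_R6 + P_R7 + P_R8 = 0.04941 W

Final answer: 0.04941 W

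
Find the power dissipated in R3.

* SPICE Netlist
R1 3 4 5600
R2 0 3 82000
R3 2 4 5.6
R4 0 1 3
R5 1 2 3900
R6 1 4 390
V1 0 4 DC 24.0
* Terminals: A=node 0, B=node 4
Nodal analysis, taking node 4 as the 0 V reference.
Source V1 fixes V_0 = 24 V.
KCL at each unknown node (sum of currents leaving = 0; resistances in Ω):
  Node 1: (V_1 - 24)/3 + (V_1 - V_2)/3900 + (V_1 - 0)/390 = 0
  Node 2: (V_2 - 0)/5.6 + (V_2 - V_1)/3900 = 0
  Node 3: (V_3 - 0)/5600 + (V_3 - 24)/82000 = 0
Collecting terms (coefficients in siemens):
  0.3362·V_1 - 0.0002564·V_2 = 8
  0.1788·V_2 - 0.0002564·V_1 = 0
  0.0001908·V_3 = 0.0002927
Solving these 3 simultaneous equations (Gaussian elimination) gives:
  V_1 = 23.8 V, V_2 = 0.03412 V, V_3 = 1.534 V
I_R3 = (V_2 - V_4)/R3 = (0.03412 - 0)/5.6 = 0.006093 A
P_R3 = I_R3² × R3 = (0.006093)² × 5.6 = 0.0002079 W

Final answer: 0.0002079 W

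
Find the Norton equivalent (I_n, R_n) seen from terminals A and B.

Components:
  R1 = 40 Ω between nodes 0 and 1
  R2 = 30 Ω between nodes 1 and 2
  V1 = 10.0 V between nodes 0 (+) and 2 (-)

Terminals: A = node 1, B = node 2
Find the Thévenin equivalent first; then I_n = V_th/R_th and R_n = R_th.
Step 1 — V_th is the open-circuit voltage V_A - V_B (nothing connected across the terminals).
Nodal analysis, taking node 2 as the 0 V reference.
Source V1 fixes V_0 = 10 V.
KCL at each unknown node (sum of currents leaving = 0; resistances in Ω):
  Node 1: (V_1 - 10)/40 + (V_1 - 0)/30 = 0
Collecting terms: 0.05833 × V_1 = 0.25  =>  V_1 = 4.286 V
V_th = V_1 - V_2 = 4.286 - 0 = 4.286 V
Step 2 — R_th: zero the source — replace V1 by a short circuit (node 2 merges into node 0) — and find the resistance seen between A (node 1) and B (node 0).
Reduce the network between node 1 (A) and node 0 (B) by series/parallel combination:
  Rp1 = R1 ‖ R2 (parallel, both between nodes 0 and 1) = 1/(1/40 + 1/30) = 17.14 Ω
R_th = 17.14 Ω
I_n = V_th/R_th = 4.286/17.14 = 0.25 A, and R_n = R_th = 17.14 Ω

Final answer: I_n = 0.25 A, R_n = 17.14 Ω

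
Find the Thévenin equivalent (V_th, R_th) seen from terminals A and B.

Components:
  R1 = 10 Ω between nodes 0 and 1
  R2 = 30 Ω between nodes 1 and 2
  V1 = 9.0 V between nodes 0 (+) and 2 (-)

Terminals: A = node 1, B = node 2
Step 1 — V_th is the open-circuit voltage V_A - V_B (nothing connected across the terminals).
Nodal analysis, taking node 2 as the 0 V reference.
Source V1 fixes V_0 = 9 V.
KCL at each unknown node (sum of currents leaving = 0; resistances in Ω):
  Node 1: (V_1 - 9)/10 + (V_1 - 0)/30 = 0
Collecting terms: 0.1333 × V_1 = 0.9  =>  V_1 = 6.75 V
V_th = V_1 - V_2 = 6.75 - 0 = 6.75 V
Step 2 — R_th: zero the source — replace V1 by a short circuit (node 2 merges into node 0) — and find the resistance seen between A (node 1) and B (node 0).
Reduce the network between node 1 (A) and node 0 (B) by series/parallel combination:
  Rp1 = R1 ‖ R2 (parallel, both between nodes 0 and 1) = 1/(1/10 + 1/30) = 7.5 Ω
R_th = 7.5 Ω

Final answer: V_th = 6.75 V, R_th = 7.5 Ω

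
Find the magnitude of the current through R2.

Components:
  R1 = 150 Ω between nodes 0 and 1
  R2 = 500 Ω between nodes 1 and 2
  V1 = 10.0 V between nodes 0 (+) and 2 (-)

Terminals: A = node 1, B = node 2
Nodal analysis, taking node 2 as the 0 V reference.
Source V1 fixes V_0 = 10 V.
KCL at each unknown node (sum of currents leaving = 0; resistances in Ω):
  Node 1: (V_1 - 10)/150 + (V_1 - 0)/500 = 0
Collecting terms: 0.008667 × V_1 = 0.06667  =>  V_1 = 7.692 V
I_R2 = (V_1 - V_2)/R2 = (7.692 - 0)/500 = 0.01538 A
|I_R2| = 0.01538 A

Final answer: |I_R2| = 0.01538 A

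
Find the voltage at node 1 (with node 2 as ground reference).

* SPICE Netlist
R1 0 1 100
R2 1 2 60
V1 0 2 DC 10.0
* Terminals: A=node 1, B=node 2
Nodal analysis, taking node 2 as the 0 V reference.
Source V1 fixes V_0 = 10 V.
KCL at each unknown node (sum of currents leaving = 0; resistances in Ω):
  Node 1: (V_1 - 10)/100 + (V_1 - 0)/60 = 0
Collecting terms: 0.02667 × V_1 = 0.1  =>  V_1 = 3.75 V
The requested potential is V_1 = 3.75 V.

Final answer: V_1 = 3.75 V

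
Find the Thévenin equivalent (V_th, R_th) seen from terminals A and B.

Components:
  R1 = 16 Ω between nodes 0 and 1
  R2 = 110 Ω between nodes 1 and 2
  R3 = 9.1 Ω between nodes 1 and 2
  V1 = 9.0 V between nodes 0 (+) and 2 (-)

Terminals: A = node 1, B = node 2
Step 1 — V_th is the open-circuit voltage V_A - V_B (nothing connected across the terminals).
Nodal analysis, taking node 2 as the 0 V reference.
Source V1 fixes V_0 = 9 V.
KCL at each unknown node (sum of currents leaving = 0; resistances in Ω):
  Node 1: (V_1 - 9)/16 + (V_1 - 0)/110 + (V_1 - 0)/9.1 = 0
Collecting terms: 0.1815 × V_1 = 0.5625  =>  V_1 = 3.099 V
V_th = V_1 - V_2 = 3.099 - 0 = 3.099 V
Step 2 — R_th: zero the source — replace V1 by a short circuit (node 2 merges into node 0) — and find the resistance seen between A (node 1) and B (node 0).
Reduce the network between node 1 (A) and node 0 (B) by series/parallel combination:
  Rp1 = R1 ‖ R2 ‖ R3 (parallel, all between nodes 0 and 1) = 1/(1/16 + 1/110 + 1/9.1) = 5.51 Ω
R_th = 5.51 Ω

Final answer: V_th = 3.099 V, R_th = 5.51 Ω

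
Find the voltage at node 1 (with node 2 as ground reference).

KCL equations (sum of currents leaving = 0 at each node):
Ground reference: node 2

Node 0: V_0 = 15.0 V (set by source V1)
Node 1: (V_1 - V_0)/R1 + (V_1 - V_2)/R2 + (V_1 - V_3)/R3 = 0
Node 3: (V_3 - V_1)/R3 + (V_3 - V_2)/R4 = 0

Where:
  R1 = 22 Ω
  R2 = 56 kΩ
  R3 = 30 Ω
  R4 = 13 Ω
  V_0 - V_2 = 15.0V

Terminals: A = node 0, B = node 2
Nodal analysis, taking node 2 as the 0 V reference.
Source V1 fixes V_0 = 15 V.
KCL at each unknown node (sum of currents leaving = 0; resistances in Ω):
  Node 1: (V_1 - 15)/22 + (V_1 - 0)/56000 + (V_1 - V_3)/30 = 0
  Node 3: (V_3 - V_1)/30 + (V_3 - 0)/13 = 0
Collecting terms (coefficients in siemens):
  0.07881·V_1 - 0.03333·V_3 = 0.6818
  0.1103·V_3 - 0.03333·V_1 = 0
Determinant D = (0.07881)(0.1103) - (-0.03333)(-0.03333) = 0.007578
V_1 = [(0.6818)(0.1103) - (-0.03333)(0)]/D = 9.92 V
V_3 = [(0.07881)(0) - (0.6818)(-0.03333)]/D = 2.999 V
The requested potential is V_1 = 9.92 V.

Final answer: V_1 = 9.92 V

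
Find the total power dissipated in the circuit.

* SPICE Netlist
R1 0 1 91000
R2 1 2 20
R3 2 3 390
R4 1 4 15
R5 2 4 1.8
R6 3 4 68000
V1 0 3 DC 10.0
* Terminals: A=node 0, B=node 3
Nodal analysis, taking node 3 as the 0 V reference.
Source V1 fixes V_0 = 10 V.
KCL at each unknown node (sum of currents leaving = 0; resistances in Ω):
  Node 1: (V_1 - 10)/91000 + (V_1 - V_2)/20 + (V_1 - V_4)/15 = 0
  Node 2: (V_2 - V_1)/20 + (V_2 - 0)/390 + (V_2 - V_4)/1.8 = 0
  Node 4: (V_4 - V_1)/15 + (V_4 - V_2)/1.8 + (V_4 - 0)/68000 = 0
Collecting terms (coefficients in siemens):
  0.1167·V_1 - 0.05·V_2 - 0.06667·V_4 = 0.0001099
  0.6081·V_2 - 0.05·V_1 - 0.5556·V_4 = 0
  0.6222·V_4 - 0.06667·V_1 - 0.5556·V_2 = 0
Solving these 3 simultaneous equations (Gaussian elimination) gives:
  V_1 = 0.04343 V, V_2 = 0.04243 V, V_4 = 0.04253 V
Power in each resistor, P = (ΔV)²/R:
  P_R1 = (10 - 0.04343)²/91000 = 0.001089 W
  P_R2 = (0.04343 - 0.04243)²/20 = 0.00000004984 W
  P_R3 = (0.04243 - 0)²/390 = 0.000004616 W
  P_R4 = (0.04343 - 0.04253)²/15 = 0.00000005309 W
  P_R5 = (0.04243 - 0.04253)²/1.8 = 0.000000006238 W
  P_R6 = (0 - 0.04253)²/68000 = 0.0000000266 W
P_total = P_R1 + P_R2 + P_R3 + P_R4 + P_R5 + P_R6 = 0.001094 W

Final answer: 0.001094 W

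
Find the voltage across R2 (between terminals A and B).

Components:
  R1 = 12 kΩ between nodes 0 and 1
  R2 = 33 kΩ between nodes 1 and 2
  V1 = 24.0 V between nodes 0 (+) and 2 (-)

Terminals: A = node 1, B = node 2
R1 and R2 are in series across V1 (node 0 → node 1 → node 2), and the output A–B is taken across R2, so this is a voltage divider.
Series current: I = V1/(R1 + R2) = 24/(12000 + 33000) = 24/45000 = 0.0005333 A
V_R2 = I × R2 = V1 × R2/(R1 + R2) = 24 × 33000/45000 = 17.6 V

Final answer: 17.6 V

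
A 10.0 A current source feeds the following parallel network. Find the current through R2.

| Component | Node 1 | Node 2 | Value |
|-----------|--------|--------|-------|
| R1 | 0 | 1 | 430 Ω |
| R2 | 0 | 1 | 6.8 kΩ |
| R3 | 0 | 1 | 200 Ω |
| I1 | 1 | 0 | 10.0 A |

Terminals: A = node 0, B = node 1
All resistors sit directly between nodes 0 and 1, so they are in parallel and share one voltage V; the full source current 10 A splits among them.
1/R_par = 1/430 + 1/6800 + 1/200 = 0.007473 S  =>  R_par = 133.8 Ω
V = I × R_par = 10 × 133.8 = 1338 V
I_R2 = V/R2 = 1338/6800 = 0.1968 A

Final answer: 0.1968 A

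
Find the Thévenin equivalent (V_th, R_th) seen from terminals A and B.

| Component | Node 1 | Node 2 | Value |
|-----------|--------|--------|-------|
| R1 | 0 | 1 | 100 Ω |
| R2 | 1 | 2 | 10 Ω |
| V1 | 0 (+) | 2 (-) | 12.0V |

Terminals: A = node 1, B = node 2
Step 1 — V_th is the open-circuit voltage V_A - V_B (nothing connected across the terminals).
Nodal analysis, taking node 2 as the 0 V reference.
Source V1 fixes V_0 = 12 V.
KCL at each unknown node (sum of currents leaving = 0; resistances in Ω):
  Node 1: (V_1 - 12)/100 + (V_1 - 0)/10 = 0
Collecting terms: 0.11 × V_1 = 0.12  =>  V_1 = 1.091 V
V_th = V_1 - V_2 = 1.091 - 0 = 1.091 V
Step 2 — R_th: zero the source — replace V1 by a short circuit (node 2 merges into node 0) — and find the resistance seen between A (node 1) and B (node 0).
Reduce the network between node 1 (A) and node 0 (B) by series/parallel combination:
  Rp1 = R1 ‖ R2 (parallel, both between nodes 0 and 1) = 1/(1/100 + 1/10) = 9.091 Ω
R_th = 9.091 Ω

Final answer: V_th = 1.091 V, R_th = 9.091 Ω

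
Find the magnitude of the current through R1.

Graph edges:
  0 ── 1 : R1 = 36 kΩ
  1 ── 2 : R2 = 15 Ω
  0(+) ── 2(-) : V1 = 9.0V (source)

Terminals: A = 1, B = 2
Nodal analysis, taking node 2 as the 0 V reference.
Source V1 fixes V_0 = 9 V.
KCL at each unknown node (sum of currents leaving = 0; resistances in Ω):
  Node 1: (V_1 - 9)/36000 + (V_1 - 0)/15 = 0
Collecting terms: 0.06669 × V_1 = 0.00025  =>  V_1 = 0.003748 V
I_R1 = (V_0 - V_1)/R1 = (9 - 0.003748)/36000 = 0.0002499 A
|I_R1| = 0.0002499 A

Final answer: |I_R1| = 0.0002499 A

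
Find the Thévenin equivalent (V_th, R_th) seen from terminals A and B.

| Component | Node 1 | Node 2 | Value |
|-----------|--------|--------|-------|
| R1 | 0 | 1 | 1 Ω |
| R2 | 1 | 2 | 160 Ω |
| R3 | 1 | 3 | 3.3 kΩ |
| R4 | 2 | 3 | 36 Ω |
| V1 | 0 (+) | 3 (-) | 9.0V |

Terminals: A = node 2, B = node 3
Step 1 — V_th is the open-circuit voltage V_A - V_B (nothing connected across the terminals).
Nodal analysis, taking node 3 as the 0 V reference.
Source V1 fixes V_0 = 9 V.
KCL at each unknown node (sum of currents leaving = 0; resistances in Ω):
  Node 1: (V_1 - 9)/1 + (V_1 - V_2)/160 + (V_1 - 0)/3300 = 0
  Node 2: (V_2 - V_1)/160 + (V_2 - 0)/36 = 0
Collecting terms (coefficients in siemens):
  1.007·V_1 - 0.00625·V_2 = 9
  0.03403·V_2 - 0.00625·V_1 = 0
Determinant D = (1.007)(0.03403) - (-0.00625)(-0.00625) = 0.03421
V_1 = [(9)(0.03403) - (-0.00625)(0)]/D = 8.952 V
V_2 = [(1.007)(0) - (9)(-0.00625)]/D = 1.644 V
V_th = V_2 - V_3 = 1.644 - 0 = 1.644 V
Step 2 — R_th: zero the source — replace V1 by a short circuit (node 3 merges into node 0) — and find the resistance seen between A (node 2) and B (node 0).
Reduce the network between node 2 (A) and node 0 (B) by series/parallel combination:
  Rp1 = R1 ‖ R3 (parallel, both between nodes 0 and 1) = 1/(1/1 + 1/3300) = 0.9997 Ω
  Rs1 = R2 + Rp1 (series, joined only at node 1) = 160 + 0.9997 = 161 Ω
  Rp2 = R4 ‖ Rs1 (parallel, both between nodes 0 and 2) = 1/(1/36 + 1/161) = 29.42 Ω
R_th = 29.42 Ω

Final answer: V_th = 1.644 V, R_th = 29.42 Ω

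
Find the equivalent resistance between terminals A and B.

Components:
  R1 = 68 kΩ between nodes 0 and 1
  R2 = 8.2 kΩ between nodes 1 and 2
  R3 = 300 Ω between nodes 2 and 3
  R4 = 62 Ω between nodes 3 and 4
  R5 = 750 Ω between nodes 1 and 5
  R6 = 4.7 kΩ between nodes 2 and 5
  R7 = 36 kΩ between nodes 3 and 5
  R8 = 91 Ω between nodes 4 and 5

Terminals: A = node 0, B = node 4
The network is not a plain series/parallel combination. Inject a 1 A test current into terminal A (node 0) and return it from terminal B (node 4); then R_eq = V_A / (1 A).
Nodal analysis, taking node 4 as the 0 V reference.
Current source I_test pushes 1 A into node 0 and draws it out of node 4.
KCL at each unknown node (sum of currents leaving = 0; resistances in Ω):
  Node 0: (V_0 - V_1)/68000 - 1 = 0
  Node 1: (V_1 - V_0)/68000 + (V_1 - V_2)/8200 + (V_1 - V_5)/750 = 0
  Node 2: (V_2 - V_1)/8200 + (V_2 - V_3)/300 + (V_2 - V_5)/4700 = 0
  Node 3: (V_3 - V_2)/300 + (V_3 - 0)/62 + (V_3 - V_5)/36000 = 0
  Node 5: (V_5 - V_1)/750 + (V_5 - V_2)/4700 + (V_5 - V_3)/36000 + (V_5 - 0)/91 = 0
Collecting terms (coefficients in siemens):
  0.00001471·V_0 - 0.00001471·V_1 = 1
  0.00147·V_1 - 0.00001471·V_0 - 0.000122·V_2 - 0.001333·V_5 = 0
  0.003668·V_2 - 0.000122·V_1 - 0.003333·V_3 - 0.0002128·V_5 = 0
  0.01949·V_3 - 0.003333·V_2 - 0.00002778·V_5 = 0
  0.01256·V_5 - 0.001333·V_1 - 0.0002128·V_2 - 0.00002778·V_3 = 0
Solving these 5 simultaneous equations (Gaussian elimination) gives:
  V_0 = 68770 V, V_1 = 765.1 V, V_2 = 35.86 V, V_3 = 6.25 V
  V_5 = 81.83 V
R_eq = V_0 / 1 A = 68770 Ω = 68.77 kΩ

Final answer: 68.77 kΩ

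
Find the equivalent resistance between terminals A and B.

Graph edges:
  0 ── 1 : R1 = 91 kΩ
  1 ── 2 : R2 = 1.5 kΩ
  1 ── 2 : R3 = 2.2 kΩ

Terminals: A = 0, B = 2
Reduce the network between node 0 (A) and node 2 (B) by series/parallel combination:
  Rp1 = R2 ‖ R3 (parallel, both between nodes 1 and 2) = 1/(1/1500 + 1/2200) = 891.9 Ω
  Rs1 = R1 + Rp1 (series, joined only at node 1) = 91000 + 891.9 = 91890 Ω
R_eq = 91.89 kΩ

Final answer: 91.89 kΩ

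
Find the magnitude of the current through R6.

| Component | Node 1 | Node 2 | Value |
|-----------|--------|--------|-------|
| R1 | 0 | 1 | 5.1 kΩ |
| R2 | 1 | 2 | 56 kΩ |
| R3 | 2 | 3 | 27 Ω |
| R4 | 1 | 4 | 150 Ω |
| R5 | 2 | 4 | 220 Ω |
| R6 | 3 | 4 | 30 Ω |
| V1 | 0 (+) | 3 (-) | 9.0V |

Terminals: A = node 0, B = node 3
Nodal analysis, taking node 3 as the 0 V reference.
Source V1 fixes V_0 = 9 V.
KCL at each unknown node (sum of currents leaving = 0; resistances in Ω):
  Node 1: (V_1 - 9)/5100 + (V_1 - V_2)/56000 + (V_1 - V_4)/150 = 0
  Node 2: (V_2 - V_1)/56000 + (V_2 - 0)/27 + (V_2 - V_4)/220 = 0
  Node 4: (V_4 - V_1)/150 + (V_4 - V_2)/220 + (V_4 - 0)/30 = 0
Collecting terms (coefficients in siemens):
  0.006881·V_1 - 0.00001786·V_2 - 0.006667·V_4 = 0.001765
  0.0416·V_2 - 0.00001786·V_1 - 0.004545·V_4 = 0
  0.04455·V_4 - 0.006667·V_1 - 0.004545·V_2 = 0
Solving these 3 simultaneous equations (Gaussian elimination) gives:
  V_1 = 0.3006 V, V_2 = 0.005101 V, V_4 = 0.04551 V
I_R6 = (V_3 - V_4)/R6 = (0 - 0.04551)/30 = -0.001517 A
|I_R6| = 0.001517 A

Final answer: |I_R6| = 0.001517 A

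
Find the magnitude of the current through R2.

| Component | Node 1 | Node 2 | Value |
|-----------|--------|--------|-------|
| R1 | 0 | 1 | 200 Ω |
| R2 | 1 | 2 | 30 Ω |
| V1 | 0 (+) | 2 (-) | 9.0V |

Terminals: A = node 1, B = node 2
Nodal analysis, taking node 2 as the 0 V reference.
Source V1 fixes V_0 = 9 V.
KCL at each unknown node (sum of currents leaving = 0; resistances in Ω):
  Node 1: (V_1 - 9)/200 + (V_1 - 0)/30 = 0
Collecting terms: 0.03833 × V_1 = 0.045  =>  V_1 = 1.174 V
I_R2 = (V_1 - V_2)/R2 = (1.174 - 0)/30 = 0.03913 A
|I_R2| = 0.03913 A

Final answer: |I_R2| = 0.03913 A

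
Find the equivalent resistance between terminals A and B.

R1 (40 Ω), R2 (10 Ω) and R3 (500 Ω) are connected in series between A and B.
Reduce the network between node 0 (A) and node 3 (B) by series/parallel combination:
  Rs1 = R1 + R2 (series, joined only at node 1) = 40 + 10 = 50 Ω
  Rs2 = R3 + Rs1 (series, joined only at node 2) = 500 + 50 = 550 Ω
R_eq = 550 Ω

Final answer: 550 Ω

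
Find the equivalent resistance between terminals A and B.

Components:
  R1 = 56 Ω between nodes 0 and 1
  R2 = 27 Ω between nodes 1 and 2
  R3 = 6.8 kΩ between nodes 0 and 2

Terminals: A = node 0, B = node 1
Reduce the network between node 0 (A) and node 1 (B) by series/parallel combination:
  Rs1 = R3 + R2 (series, joined only at node 2) = 6800 + 27 = 6827 Ω
  Rp1 = R1 ‖ Rs1 (parallel, both between nodes 0 and 1) = 1/(1/56 + 1/6827) = 55.54 Ω
R_eq = 55.54 Ω

Final answer: 55.54 Ω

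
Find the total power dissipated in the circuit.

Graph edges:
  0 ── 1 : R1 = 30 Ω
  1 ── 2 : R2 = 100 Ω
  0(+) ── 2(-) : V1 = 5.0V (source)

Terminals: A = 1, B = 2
Nodal analysis, taking node 2 as the 0 V reference.
Source V1 fixes V_0 = 5 V.
KCL at each unknown node (sum of currents leaving = 0; resistances in Ω):
  Node 1: (V_1 - 5)/30 + (V_1 - 0)/100 = 0
Collecting terms: 0.04333 × V_1 = 0.1667  =>  V_1 = 3.846 V
Power in each resistor, P = (ΔV)²/R:
  P_R1 = (5 - 3.846)²/30 = 0.04438 W
  P_R2 = (3.846 - 0)²/100 = 0.1479 W
P_total = P_R1 + P_R2 = 0.1923 W

Final answer: 0.1923 W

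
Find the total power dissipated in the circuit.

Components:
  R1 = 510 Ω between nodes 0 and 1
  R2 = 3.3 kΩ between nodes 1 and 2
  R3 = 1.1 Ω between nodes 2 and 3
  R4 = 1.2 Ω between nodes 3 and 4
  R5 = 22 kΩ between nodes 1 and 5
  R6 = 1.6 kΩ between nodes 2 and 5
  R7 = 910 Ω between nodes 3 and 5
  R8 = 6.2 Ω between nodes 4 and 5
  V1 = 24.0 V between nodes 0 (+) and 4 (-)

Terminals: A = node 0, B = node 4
Nodal analysis, taking node 4 as the 0 V reference.
Source V1 fixes V_0 = 24 V.
KCL at each unknown node (sum of currents leaving = 0; resistances in Ω):
  Node 1: (V_1 - 24)/510 + (V_1 - V_2)/3300 + (V_1 - V_5)/22000 = 0
  Node 2: (V_2 - V_1)/3300 + (V_2 - V_3)/1.1 + (V_2 - V_5)/1600 = 0
  Node 3: (V_3 - V_2)/1.1 + (V_3 - 0)/1.2 + (V_3 - V_5)/910 = 0
  Node 5: (V_5 - V_1)/22000 + (V_5 - V_2)/1600 + (V_5 - V_3)/910 + (V_5 - 0)/6.2 = 0
Collecting terms (coefficients in siemens):
  0.002309·V_1 - 0.000303·V_2 - 0.00004545·V_5 = 0.04706
  0.91·V_2 - 0.000303·V_1 - 0.9091·V_3 - 0.000625·V_5 = 0
  1.744·V_3 - 0.9091·V_2 - 0.001099·V_5 = 0
  0.1631·V_5 - 0.00004545·V_1 - 0.000625·V_2 - 0.001099·V_3 = 0
Solving these 4 simultaneous equations (Gaussian elimination) gives:
  V_1 = 20.38 V, V_2 = 0.01418 V, V_3 = 0.007397 V, V_5 = 0.005785 V
Power in each resistor, P = (ΔV)²/R:
  P_R1 = (24 - 20.38)²/510 = 0.02569 W
  P_R2 = (20.38 - 0.01418)²/3300 = 0.1257 W
  P_R3 = (0.01418 - 0.007397)²/1.1 = 0.00004183 W
  P_R4 = (0.007397 - 0)²/1.2 = 0.0000456 W
  P_R5 = (20.38 - 0.005785)²/22000 = 0.01887 W
  P_R6 = (0.01418 - 0.005785)²/1600 = 0.00000004405 W
  P_R7 = (0.007397 - 0.005785)²/910 = 0.000000002856 W
  P_R8 = (0 - 0.005785)²/6.2 = 0.000005399 W
P_total = P_R1 + P_R2 + P_R3 + P_R4 + P_R5 + P_R6 + P_R7 + P_R8 = 0.1703 W

Final answer: 0.1703 W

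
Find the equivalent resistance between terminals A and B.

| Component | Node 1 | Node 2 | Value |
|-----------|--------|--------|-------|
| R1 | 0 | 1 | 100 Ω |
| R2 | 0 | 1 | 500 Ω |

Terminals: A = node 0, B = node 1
Reduce the network between node 0 (A) and node 1 (B) by series/parallel combination:
  Rp1 = R1 ‖ R2 (parallel, both between nodes 0 and 1) = 1/(1/100 + 1/500) = 83.33 Ω
R_eq = 83.33 Ω

Final answer: 83.33 Ω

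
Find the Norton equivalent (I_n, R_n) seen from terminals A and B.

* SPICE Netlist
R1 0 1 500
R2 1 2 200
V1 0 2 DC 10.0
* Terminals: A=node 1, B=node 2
Find the Thévenin equivalent first; then I_n = V_th/R_th and R_n = R_th.
Step 1 — V_th is the open-circuit voltage V_A - V_B (nothing connected across the terminals).
Nodal analysis, taking node 2 as the 0 V reference.
Source V1 fixes V_0 = 10 V.
KCL at each unknown node (sum of currents leaving = 0; resistances in Ω):
  Node 1: (V_1 - 10)/500 + (V_1 - 0)/200 = 0
Collecting terms: 0.007 × V_1 = 0.02  =>  V_1 = 2.857 V
V_th = V_1 - V_2 = 2.857 - 0 = 2.857 V
Step 2 — R_th: zero the source — replace V1 by a short circuit (node 2 merges into node 0) — and find the resistance seen between A (node 1) and B (node 0).
Reduce the network between node 1 (A) and node 0 (B) by series/parallel combination:
  Rp1 = R1 ‖ R2 (parallel, both between nodes 0 and 1) = 1/(1/500 + 1/200) = 142.9 Ω
R_th = 142.9 Ω
I_n = V_th/R_th = 2.857/142.9 = 0.02 A, and R_n = R_th = 142.9 Ω

Final answer: I_n = 0.02 A, R_n = 142.9 Ω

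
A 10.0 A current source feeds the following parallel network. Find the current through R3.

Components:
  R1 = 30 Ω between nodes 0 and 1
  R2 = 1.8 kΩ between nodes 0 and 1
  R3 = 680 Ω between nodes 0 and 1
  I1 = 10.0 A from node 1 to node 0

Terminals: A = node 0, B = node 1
All resistors sit directly between nodes 0 and 1, so they are in parallel and share one voltage V; the full source current 10 A splits among them.
1/R_par = 1/30 + 1/1800 + 1/680 = 0.03536 S  =>  R_par = 28.28 Ω
V = I × R_par = 10 × 28.28 = 282.8 V
I_R3 = V/R3 = 282.8/680 = 0.4159 A

Final answer: 0.4159 A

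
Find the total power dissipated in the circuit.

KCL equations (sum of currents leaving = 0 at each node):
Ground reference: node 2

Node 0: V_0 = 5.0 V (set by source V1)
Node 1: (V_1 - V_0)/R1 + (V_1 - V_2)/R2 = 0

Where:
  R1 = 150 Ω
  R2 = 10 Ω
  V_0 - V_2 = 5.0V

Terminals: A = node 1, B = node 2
Nodal analysis, taking node 2 as the 0 V reference.
Source V1 fixes V_0 = 5 V.
KCL at each unknown node (sum of currents leaving = 0; resistances in Ω):
  Node 1: (V_1 - 5)/150 + (V_1 - 0)/10 = 0
Collecting terms: 0.1067 × V_1 = 0.03333  =>  V_1 = 0.3125 V
Power in each resistor, P = (ΔV)²/R:
  P_R1 = (5 - 0.3125)²/150 = 0.1465 W
  P_R2 = (0.3125 - 0)²/10 = 0.009766 W
P_total = P_R1 + P_R2 = 0.1562 W

Final answer: 0.1562 W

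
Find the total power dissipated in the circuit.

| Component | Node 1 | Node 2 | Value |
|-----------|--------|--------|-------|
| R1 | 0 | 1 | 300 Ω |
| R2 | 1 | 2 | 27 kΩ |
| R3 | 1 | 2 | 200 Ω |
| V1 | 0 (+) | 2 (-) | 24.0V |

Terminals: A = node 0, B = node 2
Nodal analysis, taking node 2 as the 0 V reference.
Source V1 fixes V_0 = 24 V.
KCL at each unknown node (sum of currents leaving = 0; resistances in Ω):
  Node 1: (V_1 - 24)/300 + (V_1 - 0)/27000 + (V_1 - 0)/200 = 0
Collecting terms: 0.00837 × V_1 = 0.08  =>  V_1 = 9.558 V
Power in each resistor, P = (ΔV)²/R:
  P_R1 = (24 - 9.558)²/300 = 0.6953 W
  P_R2 = (9.558 - 0)²/27000 = 0.003383 W
  P_R3 = (9.558 - 0)²/200 = 0.4567 W
P_total = P_R1 + P_R2 + P_R3 = 1.155 W

Final answer: 1.155 W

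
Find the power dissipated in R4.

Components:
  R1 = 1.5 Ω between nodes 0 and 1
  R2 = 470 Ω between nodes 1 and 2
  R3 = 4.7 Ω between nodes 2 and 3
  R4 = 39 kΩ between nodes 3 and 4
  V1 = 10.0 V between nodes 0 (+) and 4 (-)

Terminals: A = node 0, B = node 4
Nodal analysis, taking node 4 as the 0 V reference.
Source V1 fixes V_0 = 10 V.
KCL at each unknown node (sum of currents leaving = 0; resistances in Ω):
  Node 1: (V_1 - 10)/1.5 + (V_1 - V_2)/470 = 0
  Node 2: (V_2 - V_1)/470 + (V_2 - V_3)/4.7 = 0
  Node 3: (V_3 - V_2)/4.7 + (V_3 - 0)/39000 = 0
Collecting terms (coefficients in siemens):
  0.6688·V_1 - 0.002128·V_2 = 6.667
  0.2149·V_2 - 0.002128·V_1 - 0.2128·V_3 = 0
  0.2128·V_3 - 0.2128·V_2 = 0
Solving these 3 simultaneous equations (Gaussian elimination) gives:
  V_1 = 10 V, V_2 = 9.881 V, V_3 = 9.879 V
I_R4 = (V_3 - V_4)/R4 = (9.879 - 0)/39000 = 0.0002533 A
P_R4 = I_R4² × R4 = (0.0002533)² × 39000 = 0.002503 W

Final answer: 0.002503 W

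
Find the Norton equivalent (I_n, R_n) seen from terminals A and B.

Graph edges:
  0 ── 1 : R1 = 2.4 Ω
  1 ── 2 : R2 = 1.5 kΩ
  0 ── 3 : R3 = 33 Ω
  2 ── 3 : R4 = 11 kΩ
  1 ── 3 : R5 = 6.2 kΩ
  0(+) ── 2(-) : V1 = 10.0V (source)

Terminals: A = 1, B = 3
Find the Thévenin equivalent first; then I_n = V_th/R_th and R_n = R_th.
Step 1 — V_th is the open-circuit voltage V_A - V_B (nothing connected across the terminals).
Nodal analysis, taking node 2 as the 0 V reference.
Source V1 fixes V_0 = 10 V.
KCL at each unknown node (sum of currents leaving = 0; resistances in Ω):
  Node 1: (V_1 - 10)/2.4 + (V_1 - 0)/1500 + (V_1 - V_3)/6200 = 0
  Node 3: (V_3 - 10)/33 + (V_3 - 0)/11000 + (V_3 - V_1)/6200 = 0
Collecting terms (coefficients in siemens):
  0.4175·V_1 - 0.0001613·V_3 = 4.167
  0.03056·V_3 - 0.0001613·V_1 = 0.303
Determinant D = (0.4175)(0.03056) - (-0.0001613)(-0.0001613) = 0.01276
V_1 = [(4.167)(0.03056) - (-0.0001613)(0.303)]/D = 9.984 V
V_3 = [(0.4175)(0.303) - (4.167)(-0.0001613)]/D = 9.97 V
V_th = V_1 - V_3 = 9.984 - 9.97 = 0.01386 V
Step 2 — R_th: zero the source — replace V1 by a short circuit (node 2 merges into node 0) — and find the resistance seen between A (node 1) and B (node 3).
Reduce the network between node 1 (A) and node 3 (B) by series/parallel combination:
  Rp1 = R1 ‖ R2 (parallel, both between nodes 0 and 1) = 1/(1/2.4 + 1/1500) = 2.396 Ω
  Rp2 = R3 ‖ R4 (parallel, both between nodes 0 and 3) = 1/(1/33 + 1/11000) = 32.9 Ω
  Rs1 = Rp1 + Rp2 (series, joined only at node 0) = 2.396 + 32.9 = 35.3 Ω
  Rp3 = R5 ‖ Rs1 (parallel, both between nodes 1 and 3) = 1/(1/6200 + 1/35.3) = 35.1 Ω
R_th = 35.1 Ω
I_n = V_th/R_th = 0.01386/35.1 = 0.0003948 A, and R_n = R_th = 35.1 Ω

Final answer: I_n = 0.0003948 A, R_n = 35.1 Ω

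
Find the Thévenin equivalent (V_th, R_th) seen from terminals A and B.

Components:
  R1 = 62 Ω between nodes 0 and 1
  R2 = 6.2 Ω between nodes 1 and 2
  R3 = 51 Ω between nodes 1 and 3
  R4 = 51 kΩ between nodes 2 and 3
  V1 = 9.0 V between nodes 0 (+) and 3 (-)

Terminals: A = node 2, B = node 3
Step 1 — V_th is the open-circuit voltage V_A - V_B (nothing connected across the terminals).
Nodal analysis, taking node 3 as the 0 V reference.
Source V1 fixes V_0 = 9 V.
KCL at each unknown node (sum of currents leaving = 0; resistances in Ω):
  Node 1: (V_1 - 9)/62 + (V_1 - V_2)/6.2 + (V_1 - 0)/51 = 0
  Node 2: (V_2 - V_1)/6.2 + (V_2 - 0)/51000 = 0
Collecting terms (coefficients in siemens):
  0.197·V_1 - 0.1613·V_2 = 0.1452
  0.1613·V_2 - 0.1613·V_1 = 0
Determinant D = (0.197)(0.1613) - (-0.1613)(-0.1613) = 0.005768
V_1 = [(0.1452)(0.1613) - (-0.1613)(0)]/D = 4.06 V
V_2 = [(0.197)(0) - (0.1452)(-0.1613)]/D = 4.059 V
V_th = V_2 - V_3 = 4.059 - 0 = 4.059 V
Step 2 — R_th: zero the source — replace V1 by a short circuit (node 3 merges into node 0) — and find the resistance seen between A (node 2) and B (node 0).
Reduce the network between node 2 (A) and node 0 (B) by series/parallel combination:
  Rp1 = R1 ‖ R3 (parallel, both between nodes 0 and 1) = 1/(1/62 + 1/51) = 27.98 Ω
  Rs1 = R2 + Rp1 (series, joined only at node 1) = 6.2 + 27.98 = 34.18 Ω
  Rp2 = R4 ‖ Rs1 (parallel, both between nodes 0 and 2) = 1/(1/51000 + 1/34.18) = 34.16 Ω
R_th = 34.16 Ω

Final answer: V_th = 4.059 V, R_th = 34.16 Ω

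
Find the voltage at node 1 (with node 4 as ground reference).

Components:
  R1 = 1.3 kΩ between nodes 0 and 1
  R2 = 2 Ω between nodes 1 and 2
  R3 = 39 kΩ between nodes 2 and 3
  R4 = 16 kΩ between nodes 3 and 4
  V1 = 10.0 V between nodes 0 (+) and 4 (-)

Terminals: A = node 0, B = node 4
Nodal analysis, taking node 4 as the 0 V reference.
Source V1 fixes V_0 = 10 V.
KCL at each unknown node (sum of currents leaving = 0; resistances in Ω):
  Node 1: (V_1 - 10)/1300 + (V_1 - V_2)/2 = 0
  Node 2: (V_2 - V_1)/2 + (V_2 - V_3)/39000 = 0
  Node 3: (V_3 - V_2)/39000 + (V_3 - 0)/16000 = 0
Collecting terms (coefficients in siemens):
  0.5008·V_1 - 0.5·V_2 = 0.007692
  0.5·V_2 - 0.5·V_1 - 0.00002564·V_3 = 0
  0.00008814·V_3 - 0.00002564·V_2 = 0
Solving these 3 simultaneous equations (Gaussian elimination) gives:
  V_1 = 9.769 V, V_2 = 9.769 V, V_3 = 2.842 V
The requested potential is V_1 = 9.769 V.

Final answer: V_1 = 9.769 V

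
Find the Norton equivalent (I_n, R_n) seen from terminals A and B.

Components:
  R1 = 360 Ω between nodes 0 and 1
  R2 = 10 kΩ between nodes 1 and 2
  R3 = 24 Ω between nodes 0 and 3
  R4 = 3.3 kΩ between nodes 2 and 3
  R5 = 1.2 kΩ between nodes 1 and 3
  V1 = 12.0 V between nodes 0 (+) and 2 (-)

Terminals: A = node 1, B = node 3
Find the Thévenin equivalent first; then I_n = V_th/R_th and R_n = R_th.
Step 1 — V_th is the open-circuit voltage V_A - V_B (nothing connected across the terminals).
Nodal analysis, taking node 2 as the 0 V reference.
Source V1 fixes V_0 = 12 V.
KCL at each unknown node (sum of currents leaving = 0; resistances in Ω):
  Node 1: (V_1 - 12)/360 + (V_1 - 0)/10000 + (V_1 - V_3)/1200 = 0
  Node 3: (V_3 - 12)/24 + (V_3 - 0)/3300 + (V_3 - V_1)/1200 = 0
Collecting terms (coefficients in siemens):
  0.003711·V_1 - 0.0008333·V_3 = 0.03333
  0.0428·V_3 - 0.0008333·V_1 = 0.5
Determinant D = (0.003711)(0.0428) - (-0.0008333)(-0.0008333) = 0.0001582
V_1 = [(0.03333)(0.0428) - (-0.0008333)(0.5)]/D = 11.66 V
V_3 = [(0.003711)(0.5) - (0.03333)(-0.0008333)]/D = 11.91 V
V_th = V_1 - V_3 = 11.66 - 11.91 = -0.2523 V
Step 2 — R_th: zero the source — replace V1 by a short circuit (node 2 merges into node 0) — and find the resistance seen between A (node 1) and B (node 3).
Reduce the network between node 1 (A) and node 3 (B) by series/parallel combination:
  Rp1 = R1 ‖ R2 (parallel, both between nodes 0 and 1) = 1/(1/360 + 1/10000) = 347.5 Ω
  Rp2 = R3 ‖ R4 (parallel, both between nodes 0 and 3) = 1/(1/24 + 1/3300) = 23.83 Ω
  Rs1 = Rp1 + Rp2 (series, joined only at node 0) = 347.5 + 23.83 = 371.3 Ω
  Rp3 = R5 ‖ Rs1 (parallel, both between nodes 1 and 3) = 1/(1/1200 + 1/371.3) = 283.6 Ω
R_th = 283.6 Ω
I_n = V_th/R_th = -0.2523/283.6 = -0.0008897 A, and R_n = R_th = 283.6 Ω

Final answer: I_n = -0.0008897 A, R_n = 283.6 Ω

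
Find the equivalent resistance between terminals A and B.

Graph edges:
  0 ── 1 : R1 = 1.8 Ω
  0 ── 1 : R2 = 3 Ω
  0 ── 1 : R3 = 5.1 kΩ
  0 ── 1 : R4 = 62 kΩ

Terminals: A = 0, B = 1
Reduce the network between node 0 (A) and node 1 (B) by series/parallel combination:
  Rp1 = R1 ‖ R2 ‖ R3 ‖ R4 (parallel, all between nodes 0 and 1) = 1/(1/1.8 + 1/3 + 1/5100 + 1/62000) = 1.125 Ω
R_eq = 1.125 Ω

Final answer: 1.125 Ω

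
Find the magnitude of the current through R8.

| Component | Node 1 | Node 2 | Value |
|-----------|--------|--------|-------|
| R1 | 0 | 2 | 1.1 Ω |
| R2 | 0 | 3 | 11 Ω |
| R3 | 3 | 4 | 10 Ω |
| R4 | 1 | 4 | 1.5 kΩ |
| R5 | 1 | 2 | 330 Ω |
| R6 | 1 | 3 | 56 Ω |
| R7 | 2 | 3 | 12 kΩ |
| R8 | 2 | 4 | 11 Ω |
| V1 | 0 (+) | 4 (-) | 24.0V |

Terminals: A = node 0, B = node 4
Nodal analysis, taking node 4 as the 0 V reference.
Source V1 fixes V_0 = 24 V.
KCL at each unknown node (sum of currents leaving = 0; resistances in Ω):
  Node 1: (V_1 - 0)/1500 + (V_1 - V_2)/330 + (V_1 - V_3)/56 = 0
  Node 2: (V_2 - 24)/1.1 + (V_2 - V_1)/330 + (V_2 - V_3)/12000 + (V_2 - 0)/11 = 0
  Node 3: (V_3 - 24)/11 + (V_3 - 0)/10 + (V_3 - V_1)/56 + (V_3 - V_2)/12000 = 0
Collecting terms (coefficients in siemens):
  0.02155·V_1 - 0.00303·V_2 - 0.01786·V_3 = 0
  1.003·V_2 - 0.00303·V_1 - 0.00008333·V_3 = 21.82
  0.2088·V_3 - 0.01786·V_1 - 0.00008333·V_2 = 2.182
Solving these 3 simultaneous equations (Gaussian elimination) gives:
  V_1 = 12.62 V, V_2 = 21.79 V, V_3 = 11.53 V
I_R8 = (V_2 - V_4)/R8 = (21.79 - 0)/11 = 1.981 A
|I_R8| = 1.981 A

Final answer: |I_R8| = 1.981 A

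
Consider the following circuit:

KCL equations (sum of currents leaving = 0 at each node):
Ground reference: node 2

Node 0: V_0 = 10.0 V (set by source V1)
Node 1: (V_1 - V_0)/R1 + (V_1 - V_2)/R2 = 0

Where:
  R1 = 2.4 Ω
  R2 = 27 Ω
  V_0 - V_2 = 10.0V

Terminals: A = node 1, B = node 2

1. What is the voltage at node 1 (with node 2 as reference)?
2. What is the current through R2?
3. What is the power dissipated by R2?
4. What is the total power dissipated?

Nodal analysis, taking node 2 as the 0 V reference.
Source V1 fixes V_0 = 10 V.
KCL at each unknown node (sum of currents leaving = 0; resistances in Ω):
  Node 1: (V_1 - 10)/2.4 + (V_1 - 0)/27 = 0
Collecting terms: 0.4537 × V_1 = 4.167  =>  V_1 = 9.184 V
Part 1:
  Read off the nodal solution: V_1 = 9.184 V
Part 2:
  I_R2 = (V_1 - V_2)/R2 = (9.184 - 0)/27 = 0.3401 A
  Magnitude: I_R2 = 0.3401 A
Part 3:
  I_R2 = (V_1 - V_2)/R2 = (9.184 - 0)/27 = 0.3401 A
  P_R2 = I_R2² × R2 = (0.3401)² × 27 = 3.124 W
Part 4:
  Power in each resistor, P = (ΔV)²/R:
    P_R1 = (10 - 9.184)²/2.4 = 0.2777 W
    P_R2 = (9.184 - 0)²/27 = 3.124 W
  P_total = P_R1 + P_R2 = 3.401 W

Final answers:
1. V_1 = 9.184 V
2. I_R2 = 0.3401 A
3. P_R2 = 3.124 W
4. P_total = 3.401 W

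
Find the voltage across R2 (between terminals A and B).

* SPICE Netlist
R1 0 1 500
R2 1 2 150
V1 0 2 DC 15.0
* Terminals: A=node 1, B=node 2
R1 and R2 are in series across V1 (node 0 → node 1 → node 2), and the output A–B is taken across R2, so this is a voltage divider.
Series current: I = V1/(R1 + R2) = 15/(500 + 150) = 15/650 = 0.02308 A
V_R2 = I × R2 = V1 × R2/(R1 + R2) = 15 × 150/650 = 3.462 V

Final answer: 3.462 V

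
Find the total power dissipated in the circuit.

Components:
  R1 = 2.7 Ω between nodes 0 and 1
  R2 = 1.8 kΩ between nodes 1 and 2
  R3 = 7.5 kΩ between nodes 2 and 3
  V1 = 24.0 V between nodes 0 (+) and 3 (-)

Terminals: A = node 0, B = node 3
Nodal analysis, taking node 3 as the 0 V reference.
Source V1 fixes V_0 = 24 V.
KCL at each unknown node (sum of currents leaving = 0; resistances in Ω):
  Node 1: (V_1 - 24)/2.7 + (V_1 - V_2)/1800 = 0
  Node 2: (V_2 - V_1)/1800 + (V_2 - 0)/7500 = 0
Collecting terms (coefficients in siemens):
  0.3709·V_1 - 0.0005556·V_2 = 8.889
  0.0006889·V_2 - 0.0005556·V_1 = 0
Determinant D = (0.3709)(0.0006889) - (-0.0005556)(-0.0005556) = 0.0002552
V_1 = [(8.889)(0.0006889) - (-0.0005556)(0)]/D = 23.99 V
V_2 = [(0.3709)(0) - (8.889)(-0.0005556)]/D = 19.35 V
Power in each resistor, P = (ΔV)²/R:
  P_R1 = (24 - 23.99)²/2.7 = 0.00001797 W
  P_R2 = (23.99 - 19.35)²/1800 = 0.01198 W
  P_R3 = (19.35 - 0)²/7500 = 0.04992 W
P_total = P_R1 + P_R2 + P_R3 = 0.06192 W

Final answer: 0.06192 W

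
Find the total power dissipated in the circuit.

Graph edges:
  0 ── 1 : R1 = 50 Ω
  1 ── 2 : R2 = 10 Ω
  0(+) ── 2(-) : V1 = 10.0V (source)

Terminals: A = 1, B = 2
Nodal analysis, taking node 2 as the 0 V reference.
Source V1 fixes V_0 = 10 V.
KCL at each unknown node (sum of currents leaving = 0; resistances in Ω):
  Node 1: (V_1 - 10)/50 + (V_1 - 0)/10 = 0
Collecting terms: 0.12 × V_1 = 0.2  =>  V_1 = 1.667 V
Power in each resistor, P = (ΔV)²/R:
  P_R1 = (10 - 1.667)²/50 = 1.389 W
  P_R2 = (1.667 - 0)²/10 = 0.2778 W
P_total = P_R1 + P_R2 = 1.667 W

Final answer: 1.667 W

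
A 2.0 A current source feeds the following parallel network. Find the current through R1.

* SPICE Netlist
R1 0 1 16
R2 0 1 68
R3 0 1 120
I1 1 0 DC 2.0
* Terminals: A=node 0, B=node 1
All resistors sit directly between nodes 0 and 1, so they are in parallel and share one voltage V; the full source current 2 A splits among them.
1/R_par = 1/16 + 1/68 + 1/120 = 0.08554 S  =>  R_par = 11.69 Ω
V = I × R_par = 2 × 11.69 = 23.38 V
I_R1 = V/R1 = 23.38/16 = 1.461 A

Final answer: 1.461 A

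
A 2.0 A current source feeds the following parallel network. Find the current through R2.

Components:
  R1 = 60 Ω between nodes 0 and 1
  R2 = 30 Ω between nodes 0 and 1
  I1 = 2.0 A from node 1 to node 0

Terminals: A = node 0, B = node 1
All resistors sit directly between nodes 0 and 1, so they are in parallel and share one voltage V; the full source current 2 A splits among them.
1/R_par = 1/60 + 1/30 = 0.05 S  =>  R_par = 20 Ω
V = I × R_par = 2 × 20 = 40 V
I_R2 = V/R2 = 40/30 = 1.333 A

Final answer: 1.333 A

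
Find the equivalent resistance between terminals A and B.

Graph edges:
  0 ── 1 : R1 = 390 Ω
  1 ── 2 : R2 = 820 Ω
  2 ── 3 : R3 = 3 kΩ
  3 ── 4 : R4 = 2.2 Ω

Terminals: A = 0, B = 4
Reduce the network between node 0 (A) and node 4 (B) by series/parallel combination:
  Rs1 = R1 + R2 (series, joined only at node 1) = 390 + 820 = 1210 Ω
  Rs2 = R3 + Rs1 (series, joined only at node 2) = 3000 + 1210 = 4210 Ω
  Rs3 = R4 + Rs2 (series, joined only at node 3) = 2.2 + 4210 = 4212 Ω
R_eq = 4.212 kΩ

Final answer: 4.212 kΩ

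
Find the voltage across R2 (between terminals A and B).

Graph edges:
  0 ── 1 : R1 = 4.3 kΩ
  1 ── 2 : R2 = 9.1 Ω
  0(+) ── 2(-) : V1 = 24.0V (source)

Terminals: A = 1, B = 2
R1 and R2 are in series across V1 (node 0 → node 1 → node 2), and the output A–B is taken across R2, so this is a voltage divider.
Series current: I = V1/(R1 + R2) = 24/(4300 + 9.1) = 24/4309 = 0.00557 A
V_R2 = I × R2 = V1 × R2/(R1 + R2) = 24 × 9.1/4309 = 0.05068 V

Final answer: 0.05068 V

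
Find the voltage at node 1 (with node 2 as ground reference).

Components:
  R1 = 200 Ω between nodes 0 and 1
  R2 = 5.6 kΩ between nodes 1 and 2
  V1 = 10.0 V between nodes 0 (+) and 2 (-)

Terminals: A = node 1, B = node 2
Nodal analysis, taking node 2 as the 0 V reference.
Source V1 fixes V_0 = 10 V.
KCL at each unknown node (sum of currents leaving = 0; resistances in Ω):
  Node 1: (V_1 - 10)/200 + (V_1 - 0)/5600 = 0
Collecting terms: 0.005179 × V_1 = 0.05  =>  V_1 = 9.655 V
The requested potential is V_1 = 9.655 V.

Final answer: V_1 = 9.655 V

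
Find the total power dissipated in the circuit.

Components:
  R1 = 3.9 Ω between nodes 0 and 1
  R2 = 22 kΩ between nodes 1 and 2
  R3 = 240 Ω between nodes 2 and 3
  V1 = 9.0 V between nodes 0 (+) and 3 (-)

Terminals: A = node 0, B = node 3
Nodal analysis, taking node 3 as the 0 V reference.
Source V1 fixes V_0 = 9 V.
KCL at each unknown node (sum of currents leaving = 0; resistances in Ω):
  Node 1: (V_1 - 9)/3.9 + (V_1 - V_2)/22000 = 0
  Node 2: (V_2 - V_1)/22000 + (V_2 - 0)/240 = 0
Collecting terms (coefficients in siemens):
  0.2565·V_1 - 0.00004545·V_2 = 2.308
  0.004212·V_2 - 0.00004545·V_1 = 0
Determinant D = (0.2565)(0.004212) - (-0.00004545)(-0.00004545) = 0.00108
V_1 = [(2.308)(0.004212) - (-0.00004545)(0)]/D = 8.998 V
V_2 = [(0.2565)(0) - (2.308)(-0.00004545)]/D = 0.09711 V
Power in each resistor, P = (ΔV)²/R:
  P_R1 = (9 - 8.998)²/3.9 = 0.0000006385 W
  P_R2 = (8.998 - 0.09711)²/22000 = 0.003602 W
  P_R3 = (0.09711 - 0)²/240 = 0.00003929 W
P_total = P_R1 + P_R2 + P_R3 = 0.003641 W

Final answer: 0.003641 W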